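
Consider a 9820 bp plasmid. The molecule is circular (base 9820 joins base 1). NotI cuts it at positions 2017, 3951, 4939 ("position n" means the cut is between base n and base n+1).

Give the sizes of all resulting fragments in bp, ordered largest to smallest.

6898, 1934, 988 bp

Circular molecule, 3 cuts → 3 fragments:
  3951 − 2017 = 1934 bp
  4939 − 3951 = 988 bp
  wrap: 9820 − 4939 + 2017 = 6898 bp
Sorted largest to smallest: 6898, 1934, 988 bp.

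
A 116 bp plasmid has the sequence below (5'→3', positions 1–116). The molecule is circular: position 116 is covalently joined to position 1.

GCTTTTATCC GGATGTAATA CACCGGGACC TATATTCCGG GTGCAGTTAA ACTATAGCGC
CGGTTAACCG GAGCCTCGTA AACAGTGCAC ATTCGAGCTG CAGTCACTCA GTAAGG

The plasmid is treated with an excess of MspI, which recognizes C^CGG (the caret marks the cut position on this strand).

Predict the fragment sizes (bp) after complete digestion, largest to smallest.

57, 23, 14, 14, 8 bp

MspI sites (CCGG) start at positions 9, 23, 37, 60, 68.
MspI cuts after the first base of each site, so after positions 9, 23, 37, 60, 68.
Circular molecule, 5 cuts → 5 fragments:
  10–23 → 14 bp
  24–37 → 14 bp
  38–60 → 23 bp
  61–68 → 8 bp
  69–116 then 1–9 → 48 + 9 = 57 bp
Sorted largest to smallest: 57, 23, 14, 14, 8 bp.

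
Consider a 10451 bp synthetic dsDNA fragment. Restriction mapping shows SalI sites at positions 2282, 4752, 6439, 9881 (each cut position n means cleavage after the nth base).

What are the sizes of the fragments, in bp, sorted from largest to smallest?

Linear molecule, 4 cuts → 5 fragments:
  2282 − 0 = 2282 bp
  4752 − 2282 = 2470 bp
  6439 − 4752 = 1687 bp
  9881 − 6439 = 3442 bp
  10451 − 9881 = 570 bp
Sorted largest to smallest: 3442, 2470, 2282, 1687, 570 bp.

3442, 2470, 2282, 1687, 570 bp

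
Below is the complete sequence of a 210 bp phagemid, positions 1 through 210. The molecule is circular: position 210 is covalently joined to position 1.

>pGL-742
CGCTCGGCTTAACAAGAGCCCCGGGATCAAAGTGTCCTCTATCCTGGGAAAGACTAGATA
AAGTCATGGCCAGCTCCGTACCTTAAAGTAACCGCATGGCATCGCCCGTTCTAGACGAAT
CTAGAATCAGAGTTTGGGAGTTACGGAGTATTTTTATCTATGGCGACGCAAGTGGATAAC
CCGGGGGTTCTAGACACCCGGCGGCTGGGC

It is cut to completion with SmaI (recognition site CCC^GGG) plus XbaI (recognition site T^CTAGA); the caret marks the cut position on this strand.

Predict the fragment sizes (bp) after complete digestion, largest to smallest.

SmaI sites (CCCGGG) start at positions 20, 180.
SmaI cuts after base 3 of each site, so after positions 22, 182.
XbaI sites (TCTAGA) start at positions 110, 120, 189.
XbaI cuts after the first base of each site, so after positions 110, 120, 189.
Combined cut positions: 22, 110, 120, 182, 189.
Circular molecule, 5 cuts → 5 fragments:
  23–110 → 88 bp
  111–120 → 10 bp
  121–182 → 62 bp
  183–189 → 7 bp
  190–210 then 1–22 → 21 + 22 = 43 bp
Sorted largest to smallest: 88, 62, 43, 10, 7 bp.

88, 62, 43, 10, 7 bp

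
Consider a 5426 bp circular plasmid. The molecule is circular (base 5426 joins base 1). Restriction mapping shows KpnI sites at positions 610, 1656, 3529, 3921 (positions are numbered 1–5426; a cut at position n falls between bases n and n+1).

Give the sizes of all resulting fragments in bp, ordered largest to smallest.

2115, 1873, 1046, 392 bp

Circular molecule, 4 cuts → 4 fragments:
  1656 − 610 = 1046 bp
  3529 − 1656 = 1873 bp
  3921 − 3529 = 392 bp
  wrap: 5426 − 3921 + 610 = 2115 bp
Sorted largest to smallest: 2115, 1873, 1046, 392 bp.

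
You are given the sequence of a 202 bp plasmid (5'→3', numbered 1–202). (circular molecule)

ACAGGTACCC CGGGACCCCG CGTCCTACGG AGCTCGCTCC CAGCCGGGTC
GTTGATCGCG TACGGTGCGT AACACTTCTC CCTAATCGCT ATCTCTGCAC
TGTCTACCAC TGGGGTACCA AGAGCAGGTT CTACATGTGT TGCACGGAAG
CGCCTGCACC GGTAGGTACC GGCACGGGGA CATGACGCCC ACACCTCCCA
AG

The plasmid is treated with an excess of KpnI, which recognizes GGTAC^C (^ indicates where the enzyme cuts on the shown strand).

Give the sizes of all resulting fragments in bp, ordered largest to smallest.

110, 51, 41 bp

KpnI sites (GGTACC) start at positions 4, 114, 165.
KpnI cuts after base 5 of each site (before the last base), so after positions 8, 118, 169.
Circular molecule, 3 cuts → 3 fragments:
  9–118 → 110 bp
  119–169 → 51 bp
  170–202 then 1–8 → 33 + 8 = 41 bp
Sorted largest to smallest: 110, 51, 41 bp.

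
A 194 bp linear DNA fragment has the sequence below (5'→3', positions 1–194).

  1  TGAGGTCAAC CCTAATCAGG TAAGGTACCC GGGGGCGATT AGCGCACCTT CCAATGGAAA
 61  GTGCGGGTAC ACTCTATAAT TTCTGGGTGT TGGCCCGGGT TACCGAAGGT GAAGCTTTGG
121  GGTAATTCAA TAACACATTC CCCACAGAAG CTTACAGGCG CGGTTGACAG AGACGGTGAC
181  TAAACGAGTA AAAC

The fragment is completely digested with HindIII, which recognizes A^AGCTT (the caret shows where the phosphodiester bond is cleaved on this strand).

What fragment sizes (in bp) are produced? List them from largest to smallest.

HindIII sites (AAGCTT) start at positions 112, 148.
HindIII cuts after the first base of each site, so after positions 112, 148.
Linear molecule, 2 cuts → 3 fragments:
  1–112 → 112 bp
  113–148 → 36 bp
  149–194 → 46 bp
Sorted largest to smallest: 112, 46, 36 bp.

112, 46, 36 bp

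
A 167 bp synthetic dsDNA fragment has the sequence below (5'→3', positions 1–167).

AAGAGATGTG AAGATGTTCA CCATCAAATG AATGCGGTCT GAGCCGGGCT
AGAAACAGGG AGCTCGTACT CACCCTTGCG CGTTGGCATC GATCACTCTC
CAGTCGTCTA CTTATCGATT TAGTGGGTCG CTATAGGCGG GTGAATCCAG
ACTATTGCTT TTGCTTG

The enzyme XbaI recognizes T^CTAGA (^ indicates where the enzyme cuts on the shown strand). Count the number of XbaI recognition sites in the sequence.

No occurrence of TCTAGA is present in the sequence.
XbaI does not cut: 0 sites.

0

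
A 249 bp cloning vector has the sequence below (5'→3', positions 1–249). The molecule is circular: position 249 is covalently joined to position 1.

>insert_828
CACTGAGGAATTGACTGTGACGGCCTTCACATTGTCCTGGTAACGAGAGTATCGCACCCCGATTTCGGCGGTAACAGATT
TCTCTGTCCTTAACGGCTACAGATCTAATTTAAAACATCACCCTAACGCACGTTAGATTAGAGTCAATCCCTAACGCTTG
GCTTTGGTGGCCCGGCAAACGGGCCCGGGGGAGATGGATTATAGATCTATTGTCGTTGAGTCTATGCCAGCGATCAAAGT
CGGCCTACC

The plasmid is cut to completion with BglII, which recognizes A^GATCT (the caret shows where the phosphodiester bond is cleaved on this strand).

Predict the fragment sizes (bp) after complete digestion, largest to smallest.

BglII sites (AGATCT) start at positions 101, 203.
BglII cuts after the first base of each site, so after positions 101, 203.
Circular molecule, 2 cuts → 2 fragments:
  102–203 → 102 bp
  204–249 then 1–101 → 46 + 101 = 147 bp
Sorted largest to smallest: 147, 102 bp.

147, 102 bp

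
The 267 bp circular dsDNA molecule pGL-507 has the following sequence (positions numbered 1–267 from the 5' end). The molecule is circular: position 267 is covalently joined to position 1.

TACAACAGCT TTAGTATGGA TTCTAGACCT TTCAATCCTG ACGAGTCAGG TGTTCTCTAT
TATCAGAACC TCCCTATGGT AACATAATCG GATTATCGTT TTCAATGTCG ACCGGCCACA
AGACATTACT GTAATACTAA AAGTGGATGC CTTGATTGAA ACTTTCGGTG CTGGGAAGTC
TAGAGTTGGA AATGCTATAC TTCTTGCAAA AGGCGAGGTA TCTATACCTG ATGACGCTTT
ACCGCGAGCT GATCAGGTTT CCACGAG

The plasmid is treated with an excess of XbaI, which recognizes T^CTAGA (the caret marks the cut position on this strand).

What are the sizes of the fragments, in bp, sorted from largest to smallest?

XbaI sites (TCTAGA) start at positions 22, 179.
XbaI cuts after the first base of each site, so after positions 22, 179.
Circular molecule, 2 cuts → 2 fragments:
  23–179 → 157 bp
  180–267 then 1–22 → 88 + 22 = 110 bp
Sorted largest to smallest: 157, 110 bp.

157, 110 bp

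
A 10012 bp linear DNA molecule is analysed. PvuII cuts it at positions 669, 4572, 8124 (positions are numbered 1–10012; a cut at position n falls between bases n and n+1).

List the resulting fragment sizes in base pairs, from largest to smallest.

3903, 3552, 1888, 669 bp

Linear molecule, 3 cuts → 4 fragments:
  669 − 0 = 669 bp
  4572 − 669 = 3903 bp
  8124 − 4572 = 3552 bp
  10012 − 8124 = 1888 bp
Sorted largest to smallest: 3903, 3552, 1888, 669 bp.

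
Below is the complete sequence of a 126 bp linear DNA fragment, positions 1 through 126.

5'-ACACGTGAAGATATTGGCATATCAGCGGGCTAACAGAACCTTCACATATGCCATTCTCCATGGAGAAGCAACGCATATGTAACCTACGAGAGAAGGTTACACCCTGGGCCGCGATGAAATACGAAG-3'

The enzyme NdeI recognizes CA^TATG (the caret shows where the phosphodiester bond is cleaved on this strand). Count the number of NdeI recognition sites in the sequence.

CATATG occurs starting at positions 45, 74.
NdeI cuts at 2 sites.

2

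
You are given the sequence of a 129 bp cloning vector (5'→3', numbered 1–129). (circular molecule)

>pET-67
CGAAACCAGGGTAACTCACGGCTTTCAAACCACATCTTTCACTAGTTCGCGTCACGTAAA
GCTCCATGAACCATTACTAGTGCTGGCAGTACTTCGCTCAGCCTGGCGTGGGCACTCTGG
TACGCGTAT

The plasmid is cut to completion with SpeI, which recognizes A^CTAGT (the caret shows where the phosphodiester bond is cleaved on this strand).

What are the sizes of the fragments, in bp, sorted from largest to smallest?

SpeI sites (ACTAGT) start at positions 41, 76.
SpeI cuts after the first base of each site, so after positions 41, 76.
Circular molecule, 2 cuts → 2 fragments:
  42–76 → 35 bp
  77–129 then 1–41 → 53 + 41 = 94 bp
Sorted largest to smallest: 94, 35 bp.

94, 35 bp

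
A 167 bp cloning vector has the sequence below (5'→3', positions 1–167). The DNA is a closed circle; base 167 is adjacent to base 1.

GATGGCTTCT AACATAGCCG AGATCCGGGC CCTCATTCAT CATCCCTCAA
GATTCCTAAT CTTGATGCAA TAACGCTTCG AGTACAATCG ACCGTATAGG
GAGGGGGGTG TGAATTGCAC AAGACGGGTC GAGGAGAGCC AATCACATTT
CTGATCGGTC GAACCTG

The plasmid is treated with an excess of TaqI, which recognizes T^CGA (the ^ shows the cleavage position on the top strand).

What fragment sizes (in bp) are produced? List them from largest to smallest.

TaqI sites (TCGA) start at positions 78, 88, 129, 159.
TaqI cuts after the first base of each site, so after positions 78, 88, 129, 159.
Circular molecule, 4 cuts → 4 fragments:
  79–88 → 10 bp
  89–129 → 41 bp
  130–159 → 30 bp
  160–167 then 1–78 → 8 + 78 = 86 bp
Sorted largest to smallest: 86, 41, 30, 10 bp.

86, 41, 30, 10 bp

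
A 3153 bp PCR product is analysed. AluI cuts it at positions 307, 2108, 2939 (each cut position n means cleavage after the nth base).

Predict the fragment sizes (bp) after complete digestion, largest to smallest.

1801, 831, 307, 214 bp

Linear molecule, 3 cuts → 4 fragments:
  307 − 0 = 307 bp
  2108 − 307 = 1801 bp
  2939 − 2108 = 831 bp
  3153 − 2939 = 214 bp
Sorted largest to smallest: 1801, 831, 307, 214 bp.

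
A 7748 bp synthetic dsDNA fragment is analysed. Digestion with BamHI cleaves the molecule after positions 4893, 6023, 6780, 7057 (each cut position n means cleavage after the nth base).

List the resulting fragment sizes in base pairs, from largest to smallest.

Linear molecule, 4 cuts → 5 fragments:
  4893 − 0 = 4893 bp
  6023 − 4893 = 1130 bp
  6780 − 6023 = 757 bp
  7057 − 6780 = 277 bp
  7748 − 7057 = 691 bp
Sorted largest to smallest: 4893, 1130, 757, 691, 277 bp.

4893, 1130, 757, 691, 277 bp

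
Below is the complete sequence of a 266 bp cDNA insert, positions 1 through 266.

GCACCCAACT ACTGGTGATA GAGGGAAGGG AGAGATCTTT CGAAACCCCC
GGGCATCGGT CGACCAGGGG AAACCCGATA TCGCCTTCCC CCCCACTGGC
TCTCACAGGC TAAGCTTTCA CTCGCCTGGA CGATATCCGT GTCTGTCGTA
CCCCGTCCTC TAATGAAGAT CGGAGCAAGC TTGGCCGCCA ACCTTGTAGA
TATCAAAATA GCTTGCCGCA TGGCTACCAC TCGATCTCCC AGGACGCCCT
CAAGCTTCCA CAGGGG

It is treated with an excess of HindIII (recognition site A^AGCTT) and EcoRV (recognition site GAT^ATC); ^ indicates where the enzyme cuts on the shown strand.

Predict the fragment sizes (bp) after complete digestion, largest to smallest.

79, 51, 43, 33, 24, 22, 14 bp

HindIII sites (AAGCTT) start at positions 112, 177, 252.
HindIII cuts after the first base of each site, so after positions 112, 177, 252.
EcoRV sites (GATATC) start at positions 77, 132, 199.
EcoRV cuts after base 3 of each site, so after positions 79, 134, 201.
Combined cut positions: 79, 112, 134, 177, 201, 252.
Linear molecule, 6 cuts → 7 fragments:
  1–79 → 79 bp
  80–112 → 33 bp
  113–134 → 22 bp
  135–177 → 43 bp
  178–201 → 24 bp
  202–252 → 51 bp
  253–266 → 14 bp
Sorted largest to smallest: 79, 51, 43, 33, 24, 22, 14 bp.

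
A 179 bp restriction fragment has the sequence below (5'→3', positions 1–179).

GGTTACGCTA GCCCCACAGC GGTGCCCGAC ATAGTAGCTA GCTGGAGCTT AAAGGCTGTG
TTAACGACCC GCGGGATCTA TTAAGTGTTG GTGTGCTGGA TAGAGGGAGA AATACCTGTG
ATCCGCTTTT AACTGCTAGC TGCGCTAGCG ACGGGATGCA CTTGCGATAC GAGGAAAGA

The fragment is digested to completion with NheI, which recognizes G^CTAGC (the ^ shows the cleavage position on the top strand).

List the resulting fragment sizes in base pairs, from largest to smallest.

98, 35, 30, 9, 7 bp

NheI sites (GCTAGC) start at positions 7, 37, 135, 144.
NheI cuts after the first base of each site, so after positions 7, 37, 135, 144.
Linear molecule, 4 cuts → 5 fragments:
  1–7 → 7 bp
  8–37 → 30 bp
  38–135 → 98 bp
  136–144 → 9 bp
  145–179 → 35 bp
Sorted largest to smallest: 98, 35, 30, 9, 7 bp.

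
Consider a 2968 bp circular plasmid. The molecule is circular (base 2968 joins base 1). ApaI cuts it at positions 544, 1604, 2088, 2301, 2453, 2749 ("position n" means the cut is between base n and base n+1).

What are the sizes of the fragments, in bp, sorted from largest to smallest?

Circular molecule, 6 cuts → 6 fragments:
  1604 − 544 = 1060 bp
  2088 − 1604 = 484 bp
  2301 − 2088 = 213 bp
  2453 − 2301 = 152 bp
  2749 − 2453 = 296 bp
  wrap: 2968 − 2749 + 544 = 763 bp
Sorted largest to smallest: 1060, 763, 484, 296, 213, 152 bp.

1060, 763, 484, 296, 213, 152 bp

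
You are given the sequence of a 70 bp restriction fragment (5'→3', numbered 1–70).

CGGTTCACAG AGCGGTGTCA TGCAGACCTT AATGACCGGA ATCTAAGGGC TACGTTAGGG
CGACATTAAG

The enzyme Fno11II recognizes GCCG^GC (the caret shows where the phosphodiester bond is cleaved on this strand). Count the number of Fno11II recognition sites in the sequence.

0

No occurrence of GCCGGC is present in the sequence.
Fno11II does not cut: 0 sites.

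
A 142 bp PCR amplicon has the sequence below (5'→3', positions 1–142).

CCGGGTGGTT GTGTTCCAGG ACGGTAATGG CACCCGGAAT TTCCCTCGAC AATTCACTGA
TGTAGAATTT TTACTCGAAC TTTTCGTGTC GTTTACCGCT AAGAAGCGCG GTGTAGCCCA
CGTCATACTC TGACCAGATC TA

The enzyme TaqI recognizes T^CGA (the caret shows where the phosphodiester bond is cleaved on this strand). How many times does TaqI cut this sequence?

2

TCGA occurs starting at positions 46, 75.
TaqI cuts at 2 sites.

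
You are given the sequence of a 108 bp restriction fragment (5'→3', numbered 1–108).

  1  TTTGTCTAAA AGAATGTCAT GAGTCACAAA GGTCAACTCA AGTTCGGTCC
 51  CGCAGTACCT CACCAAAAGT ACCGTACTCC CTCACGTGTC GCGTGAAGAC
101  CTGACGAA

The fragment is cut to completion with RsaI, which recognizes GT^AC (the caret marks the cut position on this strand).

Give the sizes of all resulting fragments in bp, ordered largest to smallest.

RsaI sites (GTAC) start at positions 55, 69, 74.
RsaI cuts after base 2 of each site, so after positions 56, 70, 75.
Linear molecule, 3 cuts → 4 fragments:
  1–56 → 56 bp
  57–70 → 14 bp
  71–75 → 5 bp
  76–108 → 33 bp
Sorted largest to smallest: 56, 33, 14, 5 bp.

56, 33, 14, 5 bp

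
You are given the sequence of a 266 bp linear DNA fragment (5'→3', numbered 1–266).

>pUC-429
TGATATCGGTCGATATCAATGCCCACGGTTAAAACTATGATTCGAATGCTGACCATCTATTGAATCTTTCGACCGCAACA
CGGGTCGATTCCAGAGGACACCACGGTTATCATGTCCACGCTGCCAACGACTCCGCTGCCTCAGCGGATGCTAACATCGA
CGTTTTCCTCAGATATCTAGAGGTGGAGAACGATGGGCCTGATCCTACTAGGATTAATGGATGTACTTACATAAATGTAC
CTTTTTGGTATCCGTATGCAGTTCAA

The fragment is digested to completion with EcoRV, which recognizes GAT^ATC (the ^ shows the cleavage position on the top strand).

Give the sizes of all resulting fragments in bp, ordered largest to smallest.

160, 92, 10, 4 bp

EcoRV sites (GATATC) start at positions 2, 12, 172.
EcoRV cuts after base 3 of each site, so after positions 4, 14, 174.
Linear molecule, 3 cuts → 4 fragments:
  1–4 → 4 bp
  5–14 → 10 bp
  15–174 → 160 bp
  175–266 → 92 bp
Sorted largest to smallest: 160, 92, 10, 4 bp.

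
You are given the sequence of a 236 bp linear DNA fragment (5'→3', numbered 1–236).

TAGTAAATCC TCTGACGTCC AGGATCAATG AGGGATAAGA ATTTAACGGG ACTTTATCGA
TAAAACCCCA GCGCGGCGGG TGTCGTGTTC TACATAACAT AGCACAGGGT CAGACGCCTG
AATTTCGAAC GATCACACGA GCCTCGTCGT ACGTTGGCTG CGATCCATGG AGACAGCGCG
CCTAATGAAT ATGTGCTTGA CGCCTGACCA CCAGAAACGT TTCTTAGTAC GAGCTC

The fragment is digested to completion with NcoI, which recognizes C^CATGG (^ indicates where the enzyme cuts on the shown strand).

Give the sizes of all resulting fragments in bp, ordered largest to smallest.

The NcoI site (CCATGG) starts at position 165.
NcoI cuts after the first base of each site, so after position 165.
Linear molecule, 1 cut → 2 fragments:
  1–165 → 165 bp
  166–236 → 71 bp
Sorted largest to smallest: 165, 71 bp.

165, 71 bp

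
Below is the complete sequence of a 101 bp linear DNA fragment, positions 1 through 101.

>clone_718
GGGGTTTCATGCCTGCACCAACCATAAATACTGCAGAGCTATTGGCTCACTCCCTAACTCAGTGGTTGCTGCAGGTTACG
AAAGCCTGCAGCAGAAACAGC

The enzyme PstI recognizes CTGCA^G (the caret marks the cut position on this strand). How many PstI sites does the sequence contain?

CTGCAG occurs starting at positions 31, 69, 86.
PstI cuts at 3 sites.

3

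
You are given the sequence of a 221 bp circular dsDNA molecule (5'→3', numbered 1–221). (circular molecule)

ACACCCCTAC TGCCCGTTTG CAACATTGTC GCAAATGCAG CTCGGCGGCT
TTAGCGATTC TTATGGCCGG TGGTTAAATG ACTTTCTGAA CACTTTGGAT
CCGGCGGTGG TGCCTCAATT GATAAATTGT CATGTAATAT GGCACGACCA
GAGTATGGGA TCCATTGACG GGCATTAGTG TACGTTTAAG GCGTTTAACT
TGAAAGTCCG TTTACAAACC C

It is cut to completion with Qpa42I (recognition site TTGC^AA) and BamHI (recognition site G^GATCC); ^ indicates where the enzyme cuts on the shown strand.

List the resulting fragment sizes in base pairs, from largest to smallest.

The Qpa42I site (TTGCAA) starts at position 18.
Qpa42I cuts after base 4 of each site, so after position 21.
BamHI sites (GGATCC) start at positions 97, 158.
BamHI cuts after the first base of each site, so after positions 97, 158.
Combined cut positions: 21, 97, 158.
Circular molecule, 3 cuts → 3 fragments:
  22–97 → 76 bp
  98–158 → 61 bp
  159–221 then 1–21 → 63 + 21 = 84 bp
Sorted largest to smallest: 84, 76, 61 bp.

84, 76, 61 bp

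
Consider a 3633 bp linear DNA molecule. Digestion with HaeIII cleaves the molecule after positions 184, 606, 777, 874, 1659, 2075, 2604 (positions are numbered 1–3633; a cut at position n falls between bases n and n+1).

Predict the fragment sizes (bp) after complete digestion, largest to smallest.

Linear molecule, 7 cuts → 8 fragments:
  184 − 0 = 184 bp
  606 − 184 = 422 bp
  777 − 606 = 171 bp
  874 − 777 = 97 bp
  1659 − 874 = 785 bp
  2075 − 1659 = 416 bp
  2604 − 2075 = 529 bp
  3633 − 2604 = 1029 bp
Sorted largest to smallest: 1029, 785, 529, 422, 416, 184, 171, 97 bp.

1029, 785, 529, 422, 416, 184, 171, 97 bp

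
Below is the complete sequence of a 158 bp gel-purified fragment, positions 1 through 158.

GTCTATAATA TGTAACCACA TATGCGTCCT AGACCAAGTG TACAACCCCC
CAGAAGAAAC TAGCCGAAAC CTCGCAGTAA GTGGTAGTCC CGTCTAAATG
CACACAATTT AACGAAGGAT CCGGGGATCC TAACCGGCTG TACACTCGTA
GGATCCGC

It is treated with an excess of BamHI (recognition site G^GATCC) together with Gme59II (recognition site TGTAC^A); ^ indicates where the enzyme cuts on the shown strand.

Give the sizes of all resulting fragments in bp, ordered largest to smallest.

BamHI sites (GGATCC) start at positions 117, 125, 151.
BamHI cuts after the first base of each site, so after positions 117, 125, 151.
Gme59II sites (TGTACA) start at positions 39, 139.
Gme59II cuts after base 5 of each site (before the last base), so after positions 43, 143.
Combined cut positions: 43, 117, 125, 143, 151.
Linear molecule, 5 cuts → 6 fragments:
  1–43 → 43 bp
  44–117 → 74 bp
  118–125 → 8 bp
  126–143 → 18 bp
  144–151 → 8 bp
  152–158 → 7 bp
Sorted largest to smallest: 74, 43, 18, 8, 8, 7 bp.

74, 43, 18, 8, 8, 7 bp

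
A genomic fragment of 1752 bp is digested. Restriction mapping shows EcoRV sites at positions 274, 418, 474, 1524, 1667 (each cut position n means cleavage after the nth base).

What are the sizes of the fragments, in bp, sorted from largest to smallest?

Linear molecule, 5 cuts → 6 fragments:
  274 − 0 = 274 bp
  418 − 274 = 144 bp
  474 − 418 = 56 bp
  1524 − 474 = 1050 bp
  1667 − 1524 = 143 bp
  1752 − 1667 = 85 bp
Sorted largest to smallest: 1050, 274, 144, 143, 85, 56 bp.

1050, 274, 144, 143, 85, 56 bp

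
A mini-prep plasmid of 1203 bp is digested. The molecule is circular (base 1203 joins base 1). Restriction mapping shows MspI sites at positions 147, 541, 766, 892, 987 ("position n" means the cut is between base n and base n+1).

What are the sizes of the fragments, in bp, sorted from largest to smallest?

394, 363, 225, 126, 95 bp

Circular molecule, 5 cuts → 5 fragments:
  541 − 147 = 394 bp
  766 − 541 = 225 bp
  892 − 766 = 126 bp
  987 − 892 = 95 bp
  wrap: 1203 − 987 + 147 = 363 bp
Sorted largest to smallest: 394, 363, 225, 126, 95 bp.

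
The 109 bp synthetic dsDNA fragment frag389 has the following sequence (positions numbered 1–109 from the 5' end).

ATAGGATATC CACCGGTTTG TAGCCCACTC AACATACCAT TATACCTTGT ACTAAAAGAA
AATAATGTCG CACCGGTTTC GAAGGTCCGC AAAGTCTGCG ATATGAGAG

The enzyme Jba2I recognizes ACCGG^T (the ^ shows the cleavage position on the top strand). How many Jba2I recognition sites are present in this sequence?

2

ACCGGT occurs starting at positions 12, 72.
Jba2I cuts at 2 sites.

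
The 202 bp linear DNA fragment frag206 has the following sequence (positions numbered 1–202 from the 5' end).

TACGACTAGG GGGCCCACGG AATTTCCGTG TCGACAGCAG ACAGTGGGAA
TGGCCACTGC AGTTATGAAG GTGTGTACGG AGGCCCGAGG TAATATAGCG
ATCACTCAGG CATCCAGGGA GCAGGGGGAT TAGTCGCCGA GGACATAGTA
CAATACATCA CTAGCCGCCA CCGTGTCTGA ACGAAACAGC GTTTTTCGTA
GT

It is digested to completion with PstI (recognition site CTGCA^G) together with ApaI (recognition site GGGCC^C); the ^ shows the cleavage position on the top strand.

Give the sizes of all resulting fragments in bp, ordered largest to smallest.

The PstI site (CTGCAG) starts at position 57.
PstI cuts after base 5 of each site (before the last base), so after position 61.
The ApaI site (GGGCCC) starts at position 11.
ApaI cuts after base 5 of each site (before the last base), so after position 15.
Combined cut positions: 15, 61.
Linear molecule, 2 cuts → 3 fragments:
  1–15 → 15 bp
  16–61 → 46 bp
  62–202 → 141 bp
Sorted largest to smallest: 141, 46, 15 bp.

141, 46, 15 bp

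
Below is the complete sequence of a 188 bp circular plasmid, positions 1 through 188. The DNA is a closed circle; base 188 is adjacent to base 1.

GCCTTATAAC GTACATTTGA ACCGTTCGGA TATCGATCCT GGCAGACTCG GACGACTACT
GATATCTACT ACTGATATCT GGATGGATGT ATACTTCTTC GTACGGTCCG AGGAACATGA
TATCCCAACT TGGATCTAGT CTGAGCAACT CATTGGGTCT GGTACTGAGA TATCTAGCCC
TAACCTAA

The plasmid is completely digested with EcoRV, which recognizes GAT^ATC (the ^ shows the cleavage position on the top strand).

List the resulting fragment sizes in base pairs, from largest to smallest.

EcoRV sites (GATATC) start at positions 29, 61, 74, 119, 169.
EcoRV cuts after base 3 of each site, so after positions 31, 63, 76, 121, 171.
Circular molecule, 5 cuts → 5 fragments:
  32–63 → 32 bp
  64–76 → 13 bp
  77–121 → 45 bp
  122–171 → 50 bp
  172–188 then 1–31 → 17 + 31 = 48 bp
Sorted largest to smallest: 50, 48, 45, 32, 13 bp.

50, 48, 45, 32, 13 bp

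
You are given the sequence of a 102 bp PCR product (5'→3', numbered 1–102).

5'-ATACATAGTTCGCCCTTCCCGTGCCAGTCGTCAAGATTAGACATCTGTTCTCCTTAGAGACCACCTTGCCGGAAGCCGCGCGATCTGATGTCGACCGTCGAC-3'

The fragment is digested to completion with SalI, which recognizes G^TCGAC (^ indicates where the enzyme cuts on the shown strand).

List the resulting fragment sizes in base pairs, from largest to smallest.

90, 7, 5 bp

SalI sites (GTCGAC) start at positions 90, 97.
SalI cuts after the first base of each site, so after positions 90, 97.
Linear molecule, 2 cuts → 3 fragments:
  1–90 → 90 bp
  91–97 → 7 bp
  98–102 → 5 bp
Sorted largest to smallest: 90, 7, 5 bp.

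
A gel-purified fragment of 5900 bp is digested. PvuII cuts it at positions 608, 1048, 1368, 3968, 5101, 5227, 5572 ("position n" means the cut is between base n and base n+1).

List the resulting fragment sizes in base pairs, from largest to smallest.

Linear molecule, 7 cuts → 8 fragments:
  608 − 0 = 608 bp
  1048 − 608 = 440 bp
  1368 − 1048 = 320 bp
  3968 − 1368 = 2600 bp
  5101 − 3968 = 1133 bp
  5227 − 5101 = 126 bp
  5572 − 5227 = 345 bp
  5900 − 5572 = 328 bp
Sorted largest to smallest: 2600, 1133, 608, 440, 345, 328, 320, 126 bp.

2600, 1133, 608, 440, 345, 328, 320, 126 bp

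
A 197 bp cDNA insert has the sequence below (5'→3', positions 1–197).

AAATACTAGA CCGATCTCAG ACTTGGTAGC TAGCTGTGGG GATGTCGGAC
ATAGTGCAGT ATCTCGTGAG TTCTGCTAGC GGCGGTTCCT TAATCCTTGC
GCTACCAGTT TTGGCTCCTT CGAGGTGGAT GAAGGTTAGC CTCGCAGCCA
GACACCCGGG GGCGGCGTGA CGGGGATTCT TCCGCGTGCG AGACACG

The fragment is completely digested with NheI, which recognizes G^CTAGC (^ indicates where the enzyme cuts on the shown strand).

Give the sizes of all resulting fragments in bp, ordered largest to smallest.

NheI sites (GCTAGC) start at positions 29, 75.
NheI cuts after the first base of each site, so after positions 29, 75.
Linear molecule, 2 cuts → 3 fragments:
  1–29 → 29 bp
  30–75 → 46 bp
  76–197 → 122 bp
Sorted largest to smallest: 122, 46, 29 bp.

122, 46, 29 bp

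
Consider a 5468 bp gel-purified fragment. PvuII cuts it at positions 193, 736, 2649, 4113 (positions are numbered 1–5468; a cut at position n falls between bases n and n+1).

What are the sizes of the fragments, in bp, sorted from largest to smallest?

Linear molecule, 4 cuts → 5 fragments:
  193 − 0 = 193 bp
  736 − 193 = 543 bp
  2649 − 736 = 1913 bp
  4113 − 2649 = 1464 bp
  5468 − 4113 = 1355 bp
Sorted largest to smallest: 1913, 1464, 1355, 543, 193 bp.

1913, 1464, 1355, 543, 193 bp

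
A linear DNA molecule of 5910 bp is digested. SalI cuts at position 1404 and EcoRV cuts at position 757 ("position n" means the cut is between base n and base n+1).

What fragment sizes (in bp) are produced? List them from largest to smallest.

Combined cut positions (sorted): 757, 1404.
Linear molecule, 2 cuts → 3 fragments:
  757 − 0 = 757 bp
  1404 − 757 = 647 bp
  5910 − 1404 = 4506 bp
Sorted largest to smallest: 4506, 757, 647 bp.

4506, 757, 647 bp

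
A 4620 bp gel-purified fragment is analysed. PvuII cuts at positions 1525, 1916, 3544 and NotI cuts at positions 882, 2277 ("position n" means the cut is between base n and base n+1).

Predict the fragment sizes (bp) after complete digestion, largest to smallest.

1267, 1076, 882, 643, 391, 361 bp

Combined cut positions (sorted): 882, 1525, 1916, 2277, 3544.
Linear molecule, 5 cuts → 6 fragments:
  882 − 0 = 882 bp
  1525 − 882 = 643 bp
  1916 − 1525 = 391 bp
  2277 − 1916 = 361 bp
  3544 − 2277 = 1267 bp
  4620 − 3544 = 1076 bp
Sorted largest to smallest: 1267, 1076, 882, 643, 391, 361 bp.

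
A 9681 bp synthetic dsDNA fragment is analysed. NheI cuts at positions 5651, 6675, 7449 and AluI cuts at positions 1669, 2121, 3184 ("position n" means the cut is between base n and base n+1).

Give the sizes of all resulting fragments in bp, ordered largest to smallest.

2467, 2232, 1669, 1063, 1024, 774, 452 bp

Combined cut positions (sorted): 1669, 2121, 3184, 5651, 6675, 7449.
Linear molecule, 6 cuts → 7 fragments:
  1669 − 0 = 1669 bp
  2121 − 1669 = 452 bp
  3184 − 2121 = 1063 bp
  5651 − 3184 = 2467 bp
  6675 − 5651 = 1024 bp
  7449 − 6675 = 774 bp
  9681 − 7449 = 2232 bp
Sorted largest to smallest: 2467, 2232, 1669, 1063, 1024, 774, 452 bp.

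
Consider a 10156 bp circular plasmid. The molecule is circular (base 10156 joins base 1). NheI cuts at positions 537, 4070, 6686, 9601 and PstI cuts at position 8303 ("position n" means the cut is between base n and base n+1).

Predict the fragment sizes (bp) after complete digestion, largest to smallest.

3533, 2616, 1617, 1298, 1092 bp

Combined cut positions (sorted): 537, 4070, 6686, 8303, 9601.
Circular molecule, 5 cuts → 5 fragments:
  4070 − 537 = 3533 bp
  6686 − 4070 = 2616 bp
  8303 − 6686 = 1617 bp
  9601 − 8303 = 1298 bp
  wrap: 10156 − 9601 + 537 = 1092 bp
Sorted largest to smallest: 3533, 2616, 1617, 1298, 1092 bp.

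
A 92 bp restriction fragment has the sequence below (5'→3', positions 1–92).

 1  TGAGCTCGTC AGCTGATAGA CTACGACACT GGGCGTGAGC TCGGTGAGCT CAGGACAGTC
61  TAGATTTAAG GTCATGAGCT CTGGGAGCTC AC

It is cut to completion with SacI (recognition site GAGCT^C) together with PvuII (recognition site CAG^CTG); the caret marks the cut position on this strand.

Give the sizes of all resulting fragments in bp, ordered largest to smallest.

SacI sites (GAGCTC) start at positions 2, 37, 46, 76, 85.
SacI cuts after base 5 of each site (before the last base), so after positions 6, 41, 50, 80, 89.
The PvuII site (CAGCTG) starts at position 10.
PvuII cuts after base 3 of each site, so after position 12.
Combined cut positions: 6, 12, 41, 50, 80, 89.
Linear molecule, 6 cuts → 7 fragments:
  1–6 → 6 bp
  7–12 → 6 bp
  13–41 → 29 bp
  42–50 → 9 bp
  51–80 → 30 bp
  81–89 → 9 bp
  90–92 → 3 bp
Sorted largest to smallest: 30, 29, 9, 9, 6, 6, 3 bp.

30, 29, 9, 9, 6, 6, 3 bp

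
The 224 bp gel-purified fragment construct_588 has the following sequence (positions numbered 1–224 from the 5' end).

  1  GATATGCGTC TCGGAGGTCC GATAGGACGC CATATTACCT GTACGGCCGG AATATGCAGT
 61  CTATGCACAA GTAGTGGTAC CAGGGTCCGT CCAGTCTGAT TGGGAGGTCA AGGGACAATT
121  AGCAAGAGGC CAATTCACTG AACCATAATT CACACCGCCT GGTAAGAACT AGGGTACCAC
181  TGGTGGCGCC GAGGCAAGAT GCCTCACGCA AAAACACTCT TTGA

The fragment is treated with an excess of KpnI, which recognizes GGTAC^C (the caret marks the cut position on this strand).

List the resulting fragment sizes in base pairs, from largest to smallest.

97, 80, 47 bp

KpnI sites (GGTACC) start at positions 76, 173.
KpnI cuts after base 5 of each site (before the last base), so after positions 80, 177.
Linear molecule, 2 cuts → 3 fragments:
  1–80 → 80 bp
  81–177 → 97 bp
  178–224 → 47 bp
Sorted largest to smallest: 97, 80, 47 bp.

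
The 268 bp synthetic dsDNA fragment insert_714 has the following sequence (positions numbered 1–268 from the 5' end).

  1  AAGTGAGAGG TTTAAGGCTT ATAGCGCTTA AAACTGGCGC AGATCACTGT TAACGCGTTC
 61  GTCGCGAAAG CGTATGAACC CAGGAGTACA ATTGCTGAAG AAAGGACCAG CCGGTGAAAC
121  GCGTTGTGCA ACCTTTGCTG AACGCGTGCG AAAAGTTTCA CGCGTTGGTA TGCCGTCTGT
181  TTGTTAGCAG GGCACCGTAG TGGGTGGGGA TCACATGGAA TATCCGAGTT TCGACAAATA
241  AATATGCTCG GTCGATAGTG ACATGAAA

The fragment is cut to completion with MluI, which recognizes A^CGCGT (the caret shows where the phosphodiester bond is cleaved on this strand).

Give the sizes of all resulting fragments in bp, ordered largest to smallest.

108, 66, 53, 23, 18 bp

MluI sites (ACGCGT) start at positions 53, 119, 142, 160.
MluI cuts after the first base of each site, so after positions 53, 119, 142, 160.
Linear molecule, 4 cuts → 5 fragments:
  1–53 → 53 bp
  54–119 → 66 bp
  120–142 → 23 bp
  143–160 → 18 bp
  161–268 → 108 bp
Sorted largest to smallest: 108, 66, 53, 23, 18 bp.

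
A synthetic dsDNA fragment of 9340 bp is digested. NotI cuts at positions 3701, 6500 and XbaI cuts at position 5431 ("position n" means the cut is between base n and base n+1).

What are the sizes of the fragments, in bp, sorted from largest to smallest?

Combined cut positions (sorted): 3701, 5431, 6500.
Linear molecule, 3 cuts → 4 fragments:
  3701 − 0 = 3701 bp
  5431 − 3701 = 1730 bp
  6500 − 5431 = 1069 bp
  9340 − 6500 = 2840 bp
Sorted largest to smallest: 3701, 2840, 1730, 1069 bp.

3701, 2840, 1730, 1069 bp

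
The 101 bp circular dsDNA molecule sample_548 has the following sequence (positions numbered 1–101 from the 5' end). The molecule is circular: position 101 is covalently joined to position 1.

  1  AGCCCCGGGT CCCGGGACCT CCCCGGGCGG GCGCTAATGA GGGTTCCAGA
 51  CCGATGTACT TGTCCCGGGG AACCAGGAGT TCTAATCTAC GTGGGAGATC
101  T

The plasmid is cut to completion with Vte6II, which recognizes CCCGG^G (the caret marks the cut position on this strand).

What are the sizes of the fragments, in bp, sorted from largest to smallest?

42, 41, 11, 7 bp

Vte6II sites (CCCGGG) start at positions 4, 11, 22, 64.
Vte6II cuts after base 5 of each site (before the last base), so after positions 8, 15, 26, 68.
Circular molecule, 4 cuts → 4 fragments:
  9–15 → 7 bp
  16–26 → 11 bp
  27–68 → 42 bp
  69–101 then 1–8 → 33 + 8 = 41 bp
Sorted largest to smallest: 42, 41, 11, 7 bp.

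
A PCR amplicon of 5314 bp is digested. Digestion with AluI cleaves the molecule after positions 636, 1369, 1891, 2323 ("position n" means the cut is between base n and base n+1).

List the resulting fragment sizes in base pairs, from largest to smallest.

Linear molecule, 4 cuts → 5 fragments:
  636 − 0 = 636 bp
  1369 − 636 = 733 bp
  1891 − 1369 = 522 bp
  2323 − 1891 = 432 bp
  5314 − 2323 = 2991 bp
Sorted largest to smallest: 2991, 733, 636, 522, 432 bp.

2991, 733, 636, 522, 432 bp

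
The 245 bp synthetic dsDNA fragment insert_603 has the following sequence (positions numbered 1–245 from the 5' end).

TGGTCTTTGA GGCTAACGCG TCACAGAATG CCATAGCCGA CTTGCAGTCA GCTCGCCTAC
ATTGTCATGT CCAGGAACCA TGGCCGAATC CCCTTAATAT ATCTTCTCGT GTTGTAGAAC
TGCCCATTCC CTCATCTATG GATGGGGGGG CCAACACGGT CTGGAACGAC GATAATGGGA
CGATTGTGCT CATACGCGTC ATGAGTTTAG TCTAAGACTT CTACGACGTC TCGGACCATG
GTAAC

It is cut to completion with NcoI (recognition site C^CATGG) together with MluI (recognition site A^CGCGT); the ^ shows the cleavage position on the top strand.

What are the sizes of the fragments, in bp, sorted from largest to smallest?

116, 62, 42, 16, 9 bp

NcoI sites (CCATGG) start at positions 78, 236.
NcoI cuts after the first base of each site, so after positions 78, 236.
MluI sites (ACGCGT) start at positions 16, 194.
MluI cuts after the first base of each site, so after positions 16, 194.
Combined cut positions: 16, 78, 194, 236.
Linear molecule, 4 cuts → 5 fragments:
  1–16 → 16 bp
  17–78 → 62 bp
  79–194 → 116 bp
  195–236 → 42 bp
  237–245 → 9 bp
Sorted largest to smallest: 116, 62, 42, 16, 9 bp.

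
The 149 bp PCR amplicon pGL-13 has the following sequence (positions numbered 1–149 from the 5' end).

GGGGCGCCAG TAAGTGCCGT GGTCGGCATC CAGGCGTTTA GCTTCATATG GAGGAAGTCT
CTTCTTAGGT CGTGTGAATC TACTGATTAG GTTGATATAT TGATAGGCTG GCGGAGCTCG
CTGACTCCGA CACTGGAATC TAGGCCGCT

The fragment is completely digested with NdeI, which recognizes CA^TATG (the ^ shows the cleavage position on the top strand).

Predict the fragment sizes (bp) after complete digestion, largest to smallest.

103, 46 bp

The NdeI site (CATATG) starts at position 45.
NdeI cuts after base 2 of each site, so after position 46.
Linear molecule, 1 cut → 2 fragments:
  1–46 → 46 bp
  47–149 → 103 bp
Sorted largest to smallest: 103, 46 bp.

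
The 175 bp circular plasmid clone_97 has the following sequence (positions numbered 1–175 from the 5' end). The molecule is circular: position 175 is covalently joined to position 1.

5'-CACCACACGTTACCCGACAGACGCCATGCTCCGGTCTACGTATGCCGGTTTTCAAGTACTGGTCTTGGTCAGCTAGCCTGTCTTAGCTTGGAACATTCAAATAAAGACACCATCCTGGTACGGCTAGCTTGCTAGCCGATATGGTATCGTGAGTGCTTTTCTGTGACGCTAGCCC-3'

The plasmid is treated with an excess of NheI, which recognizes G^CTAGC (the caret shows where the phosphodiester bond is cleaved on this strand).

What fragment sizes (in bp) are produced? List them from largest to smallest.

79, 51, 37, 8 bp

NheI sites (GCTAGC) start at positions 72, 123, 131, 168.
NheI cuts after the first base of each site, so after positions 72, 123, 131, 168.
Circular molecule, 4 cuts → 4 fragments:
  73–123 → 51 bp
  124–131 → 8 bp
  132–168 → 37 bp
  169–175 then 1–72 → 7 + 72 = 79 bp
Sorted largest to smallest: 79, 51, 37, 8 bp.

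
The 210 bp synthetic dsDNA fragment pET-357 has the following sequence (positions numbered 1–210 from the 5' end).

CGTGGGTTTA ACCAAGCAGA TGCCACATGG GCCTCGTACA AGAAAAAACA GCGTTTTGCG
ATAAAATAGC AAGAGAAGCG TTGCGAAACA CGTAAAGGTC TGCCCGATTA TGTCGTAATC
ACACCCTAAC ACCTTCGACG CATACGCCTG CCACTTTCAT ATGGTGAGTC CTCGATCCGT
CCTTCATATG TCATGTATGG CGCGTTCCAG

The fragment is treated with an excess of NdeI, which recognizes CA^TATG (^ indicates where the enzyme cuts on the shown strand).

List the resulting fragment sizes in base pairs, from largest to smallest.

NdeI sites (CATATG) start at positions 158, 185.
NdeI cuts after base 2 of each site, so after positions 159, 186.
Linear molecule, 2 cuts → 3 fragments:
  1–159 → 159 bp
  160–186 → 27 bp
  187–210 → 24 bp
Sorted largest to smallest: 159, 27, 24 bp.

159, 27, 24 bp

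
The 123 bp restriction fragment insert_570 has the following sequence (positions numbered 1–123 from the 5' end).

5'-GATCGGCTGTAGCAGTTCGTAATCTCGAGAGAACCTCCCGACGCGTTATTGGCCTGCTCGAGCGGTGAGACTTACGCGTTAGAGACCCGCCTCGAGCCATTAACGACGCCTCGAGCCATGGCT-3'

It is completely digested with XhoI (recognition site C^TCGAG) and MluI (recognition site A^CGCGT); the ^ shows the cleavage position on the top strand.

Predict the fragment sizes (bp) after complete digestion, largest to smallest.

24, 19, 17, 17, 17, 16, 13 bp

XhoI sites (CTCGAG) start at positions 24, 57, 91, 110.
XhoI cuts after the first base of each site, so after positions 24, 57, 91, 110.
MluI sites (ACGCGT) start at positions 41, 74.
MluI cuts after the first base of each site, so after positions 41, 74.
Combined cut positions: 24, 41, 57, 74, 91, 110.
Linear molecule, 6 cuts → 7 fragments:
  1–24 → 24 bp
  25–41 → 17 bp
  42–57 → 16 bp
  58–74 → 17 bp
  75–91 → 17 bp
  92–110 → 19 bp
  111–123 → 13 bp
Sorted largest to smallest: 24, 19, 17, 17, 17, 16, 13 bp.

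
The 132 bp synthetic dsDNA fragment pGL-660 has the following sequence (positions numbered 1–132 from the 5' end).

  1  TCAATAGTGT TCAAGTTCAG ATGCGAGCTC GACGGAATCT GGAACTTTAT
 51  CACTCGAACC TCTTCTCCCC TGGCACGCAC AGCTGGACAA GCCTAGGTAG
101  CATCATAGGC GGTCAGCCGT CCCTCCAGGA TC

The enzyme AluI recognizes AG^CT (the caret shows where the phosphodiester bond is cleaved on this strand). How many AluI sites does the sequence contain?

2

AGCT occurs starting at positions 26, 81.
AluI cuts at 2 sites.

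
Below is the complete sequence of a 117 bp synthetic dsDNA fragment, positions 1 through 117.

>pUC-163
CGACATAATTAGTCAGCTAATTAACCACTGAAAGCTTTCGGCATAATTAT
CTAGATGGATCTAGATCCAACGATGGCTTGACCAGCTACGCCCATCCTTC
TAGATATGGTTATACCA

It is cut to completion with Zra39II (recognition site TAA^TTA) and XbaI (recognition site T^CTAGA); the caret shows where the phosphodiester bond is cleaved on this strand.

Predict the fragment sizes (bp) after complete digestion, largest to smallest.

39, 26, 18, 12, 10, 8, 4 bp

Zra39II sites (TAATTA) start at positions 6, 18, 44.
Zra39II cuts after base 3 of each site, so after positions 8, 20, 46.
XbaI sites (TCTAGA) start at positions 50, 60, 99.
XbaI cuts after the first base of each site, so after positions 50, 60, 99.
Combined cut positions: 8, 20, 46, 50, 60, 99.
Linear molecule, 6 cuts → 7 fragments:
  1–8 → 8 bp
  9–20 → 12 bp
  21–46 → 26 bp
  47–50 → 4 bp
  51–60 → 10 bp
  61–99 → 39 bp
  100–117 → 18 bp
Sorted largest to smallest: 39, 26, 18, 12, 10, 8, 4 bp.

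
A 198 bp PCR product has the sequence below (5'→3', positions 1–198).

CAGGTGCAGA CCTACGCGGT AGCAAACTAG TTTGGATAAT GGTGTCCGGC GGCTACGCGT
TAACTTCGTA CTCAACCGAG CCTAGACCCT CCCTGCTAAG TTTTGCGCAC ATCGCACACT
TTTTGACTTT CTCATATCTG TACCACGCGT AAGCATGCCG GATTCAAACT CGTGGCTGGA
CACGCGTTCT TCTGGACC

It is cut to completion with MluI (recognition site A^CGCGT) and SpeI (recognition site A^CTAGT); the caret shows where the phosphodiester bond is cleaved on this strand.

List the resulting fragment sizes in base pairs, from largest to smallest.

90, 37, 29, 26, 16 bp

MluI sites (ACGCGT) start at positions 55, 145, 182.
MluI cuts after the first base of each site, so after positions 55, 145, 182.
The SpeI site (ACTAGT) starts at position 26.
SpeI cuts after the first base of each site, so after position 26.
Combined cut positions: 26, 55, 145, 182.
Linear molecule, 4 cuts → 5 fragments:
  1–26 → 26 bp
  27–55 → 29 bp
  56–145 → 90 bp
  146–182 → 37 bp
  183–198 → 16 bp
Sorted largest to smallest: 90, 37, 29, 26, 16 bp.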